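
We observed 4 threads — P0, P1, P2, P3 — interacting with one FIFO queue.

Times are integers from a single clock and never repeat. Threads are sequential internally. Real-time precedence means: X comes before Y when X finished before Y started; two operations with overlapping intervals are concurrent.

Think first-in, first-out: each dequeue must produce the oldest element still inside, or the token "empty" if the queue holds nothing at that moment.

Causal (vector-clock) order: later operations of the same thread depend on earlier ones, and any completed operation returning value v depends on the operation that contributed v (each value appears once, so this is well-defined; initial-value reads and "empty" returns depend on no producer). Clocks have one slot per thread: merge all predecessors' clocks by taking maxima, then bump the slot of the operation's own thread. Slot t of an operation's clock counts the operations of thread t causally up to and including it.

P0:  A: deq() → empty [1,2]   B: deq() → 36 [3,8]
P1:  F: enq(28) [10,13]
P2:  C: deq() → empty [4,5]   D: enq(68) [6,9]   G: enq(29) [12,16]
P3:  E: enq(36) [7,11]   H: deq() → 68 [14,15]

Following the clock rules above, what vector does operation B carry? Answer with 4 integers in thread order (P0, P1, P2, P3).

(2, 0, 0, 1)

no predecessors for E (invoked 7): P3 increments from zero → (0, 0, 0, 1)
no predecessors for C (invoked 4): P2 increments from zero → (0, 0, 1, 0)
no predecessors for F (invoked 10): P1 increments from zero → (0, 1, 0, 0)
no predecessors for A (invoked 1): P0 increments from zero → (1, 0, 0, 0)
from VC(C)=(0, 0, 1, 0), D (invoked 6) maxes components and bumps P2 → (0, 0, 2, 0)
from VC(D)=(0, 0, 2, 0), G (invoked 12) maxes components and bumps P2 → (0, 0, 3, 0)
from VC(A)=(1, 0, 0, 0), VC(E)=(0, 0, 0, 1), B (invoked 3) maxes components and bumps P0 → (2, 0, 0, 1)
from VC(D)=(0, 0, 2, 0), VC(E)=(0, 0, 0, 1), H (invoked 14) maxes components and bumps P3 → (0, 0, 2, 2)
target: VC(B) = (2, 0, 0, 1)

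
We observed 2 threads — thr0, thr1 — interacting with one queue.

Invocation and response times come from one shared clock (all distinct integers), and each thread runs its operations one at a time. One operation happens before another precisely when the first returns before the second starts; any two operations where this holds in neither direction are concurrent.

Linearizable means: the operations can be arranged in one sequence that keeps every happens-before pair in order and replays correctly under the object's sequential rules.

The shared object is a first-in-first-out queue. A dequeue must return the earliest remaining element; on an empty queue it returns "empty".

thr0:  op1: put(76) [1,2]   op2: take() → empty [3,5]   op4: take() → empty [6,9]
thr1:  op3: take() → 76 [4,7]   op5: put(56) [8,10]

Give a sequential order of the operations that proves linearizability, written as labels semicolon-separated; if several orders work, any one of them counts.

step 1: op1 put(76) — queue <76>
step 2: op3 take() → 76 — queue <>
step 3: op2 take() → empty — queue <>
step 4: op4 take() → empty — queue <>
step 5: op5 put(56) — queue <56>

op1; op3; op2; op4; op5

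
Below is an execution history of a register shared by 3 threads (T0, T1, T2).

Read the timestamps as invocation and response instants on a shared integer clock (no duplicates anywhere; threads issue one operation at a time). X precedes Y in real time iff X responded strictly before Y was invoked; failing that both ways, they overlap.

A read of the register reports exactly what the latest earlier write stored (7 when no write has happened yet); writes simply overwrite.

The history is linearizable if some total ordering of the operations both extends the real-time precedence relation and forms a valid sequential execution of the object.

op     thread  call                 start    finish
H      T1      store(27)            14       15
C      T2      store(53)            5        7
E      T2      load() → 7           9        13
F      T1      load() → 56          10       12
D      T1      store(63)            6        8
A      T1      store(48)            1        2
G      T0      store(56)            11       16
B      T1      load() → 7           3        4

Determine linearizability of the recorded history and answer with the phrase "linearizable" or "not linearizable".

not linearizable

already the first 4 events (up to B's response at time 4) admit no linearization; the first 3 still do
a single order respects real time; the 2 completed register operations fail replay along it
for example A, B fails at step 2: B load() → 7 is not legal there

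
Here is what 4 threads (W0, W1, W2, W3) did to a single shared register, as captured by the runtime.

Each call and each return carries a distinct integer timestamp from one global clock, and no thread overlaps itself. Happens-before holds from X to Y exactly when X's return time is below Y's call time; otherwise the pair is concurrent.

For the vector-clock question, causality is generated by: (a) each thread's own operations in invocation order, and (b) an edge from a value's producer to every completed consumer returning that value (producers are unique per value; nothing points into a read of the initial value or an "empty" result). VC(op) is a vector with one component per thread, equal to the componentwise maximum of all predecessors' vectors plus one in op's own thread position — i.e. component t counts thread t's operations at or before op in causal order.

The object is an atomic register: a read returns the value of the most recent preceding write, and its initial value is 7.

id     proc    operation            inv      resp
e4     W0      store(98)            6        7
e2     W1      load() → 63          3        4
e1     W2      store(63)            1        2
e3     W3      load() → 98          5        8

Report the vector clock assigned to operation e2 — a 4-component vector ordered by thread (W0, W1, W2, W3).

root op e1, invoked 1: fresh clock plus W2's own tick → (0, 0, 1, 0)
root op e4, invoked 6: fresh clock plus W0's own tick → (1, 0, 0, 0)
e2 (invocation 3): componentwise max over VC(e1)=(0, 0, 1, 0), +1 at W1, giving (0, 1, 1, 0)
e3 (invocation 5): componentwise max over VC(e4)=(1, 0, 0, 0), +1 at W3, giving (1, 0, 0, 1)
target: VC(e2) = (0, 1, 1, 0)

(0, 1, 1, 0)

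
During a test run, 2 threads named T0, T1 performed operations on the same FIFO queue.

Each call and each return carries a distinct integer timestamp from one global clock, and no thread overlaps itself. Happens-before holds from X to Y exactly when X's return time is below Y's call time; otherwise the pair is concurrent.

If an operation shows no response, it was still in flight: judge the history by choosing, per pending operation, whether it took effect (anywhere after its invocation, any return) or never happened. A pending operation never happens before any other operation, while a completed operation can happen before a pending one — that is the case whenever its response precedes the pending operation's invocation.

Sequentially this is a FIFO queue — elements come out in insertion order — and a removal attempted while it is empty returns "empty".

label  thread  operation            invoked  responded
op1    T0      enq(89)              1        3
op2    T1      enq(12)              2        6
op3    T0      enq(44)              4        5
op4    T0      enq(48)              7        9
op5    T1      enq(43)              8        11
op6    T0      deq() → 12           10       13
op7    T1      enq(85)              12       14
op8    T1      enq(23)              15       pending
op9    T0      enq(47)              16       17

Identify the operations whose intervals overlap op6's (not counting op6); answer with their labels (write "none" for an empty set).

op6 spans [10,13]: anything still running between times 10 and 13 counts as concurrent
op1 [1,3]: before
op2 [2,6]: before
op3 [4,5]: before
op4 [7,9]: before
op5 [8,11]: concurrent
op7 [12,14]: concurrent
op8 [15,…): after
op9 [16,17]: after

op5, op7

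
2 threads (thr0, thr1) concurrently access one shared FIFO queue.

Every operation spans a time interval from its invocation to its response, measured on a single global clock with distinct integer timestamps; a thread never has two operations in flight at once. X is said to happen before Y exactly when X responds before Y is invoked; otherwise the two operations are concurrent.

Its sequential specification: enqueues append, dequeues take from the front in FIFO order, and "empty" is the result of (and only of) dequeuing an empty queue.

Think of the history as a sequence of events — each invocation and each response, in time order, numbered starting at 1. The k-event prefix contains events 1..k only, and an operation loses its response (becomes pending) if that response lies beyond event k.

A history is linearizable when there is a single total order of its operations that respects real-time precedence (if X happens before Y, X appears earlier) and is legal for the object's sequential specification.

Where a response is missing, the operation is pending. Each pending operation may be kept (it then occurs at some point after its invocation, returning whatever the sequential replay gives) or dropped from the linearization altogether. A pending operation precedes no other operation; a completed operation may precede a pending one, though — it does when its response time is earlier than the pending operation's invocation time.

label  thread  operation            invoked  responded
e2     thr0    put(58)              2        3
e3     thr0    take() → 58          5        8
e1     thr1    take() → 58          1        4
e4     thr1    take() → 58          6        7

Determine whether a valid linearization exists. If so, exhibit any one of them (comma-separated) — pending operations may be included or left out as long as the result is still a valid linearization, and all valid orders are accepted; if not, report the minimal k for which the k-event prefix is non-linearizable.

not linearizable — minimal violating prefix: 7 events

the violation lands at event 7, e4's response at time 7: events 1..6 linearize, events 1..7 do not
all 2 real-time-respecting orders fail — 3 completed FIFO queue operations, no legal replay
no completion choice of the 1 pending operation (e3) rescues it — every subset was tried
take e1, e2, e4 (pending dropped): step 1 already fails, because e1 take() → 58 cannot occur there
take e2, e1, e4 (pending dropped): step 3 already fails, because e4 take() → 58 cannot occur there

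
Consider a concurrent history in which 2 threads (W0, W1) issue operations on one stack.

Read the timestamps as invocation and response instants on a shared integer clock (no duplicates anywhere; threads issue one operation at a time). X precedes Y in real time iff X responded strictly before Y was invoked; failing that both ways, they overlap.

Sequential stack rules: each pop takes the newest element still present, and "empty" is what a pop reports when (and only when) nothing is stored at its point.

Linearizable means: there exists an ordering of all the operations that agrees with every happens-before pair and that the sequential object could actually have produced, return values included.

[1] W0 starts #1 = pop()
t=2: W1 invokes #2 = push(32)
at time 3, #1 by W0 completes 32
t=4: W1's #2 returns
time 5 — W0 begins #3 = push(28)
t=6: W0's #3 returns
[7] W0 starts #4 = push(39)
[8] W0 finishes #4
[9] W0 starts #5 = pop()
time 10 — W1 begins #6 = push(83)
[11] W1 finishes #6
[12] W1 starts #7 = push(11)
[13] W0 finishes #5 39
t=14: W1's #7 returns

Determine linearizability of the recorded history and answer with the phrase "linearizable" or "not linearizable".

witness order: #2, #1, #3, #4, #5, #6, #7
after step 1 (#2 push(32)): stack <32>
after step 2 (#1 pop() → 32): stack <>
after step 3 (#3 push(28)): stack <28>
after step 4 (#4 push(39)): stack <28,39>
after step 5 (#5 pop() → 39): stack <28>
after step 6 (#6 push(83)): stack <28,83>
after step 7 (#7 push(11)): stack <28,83,11>

linearizable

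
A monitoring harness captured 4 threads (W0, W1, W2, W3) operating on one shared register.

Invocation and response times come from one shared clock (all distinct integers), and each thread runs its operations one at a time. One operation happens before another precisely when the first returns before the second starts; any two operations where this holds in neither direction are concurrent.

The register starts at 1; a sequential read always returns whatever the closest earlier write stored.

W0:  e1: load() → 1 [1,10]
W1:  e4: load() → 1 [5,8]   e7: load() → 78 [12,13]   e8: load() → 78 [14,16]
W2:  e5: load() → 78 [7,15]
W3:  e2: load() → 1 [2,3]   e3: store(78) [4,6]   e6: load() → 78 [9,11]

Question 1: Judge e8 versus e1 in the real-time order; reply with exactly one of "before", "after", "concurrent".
after

e8 spans [14,16], e1 spans [1,10]
resp(e1)=10 < inv(e8)=14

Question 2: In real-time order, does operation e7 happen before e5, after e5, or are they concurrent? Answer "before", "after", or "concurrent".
concurrent

e7 spans [12,13], e5 spans [7,15]
the intervals overlap in both directions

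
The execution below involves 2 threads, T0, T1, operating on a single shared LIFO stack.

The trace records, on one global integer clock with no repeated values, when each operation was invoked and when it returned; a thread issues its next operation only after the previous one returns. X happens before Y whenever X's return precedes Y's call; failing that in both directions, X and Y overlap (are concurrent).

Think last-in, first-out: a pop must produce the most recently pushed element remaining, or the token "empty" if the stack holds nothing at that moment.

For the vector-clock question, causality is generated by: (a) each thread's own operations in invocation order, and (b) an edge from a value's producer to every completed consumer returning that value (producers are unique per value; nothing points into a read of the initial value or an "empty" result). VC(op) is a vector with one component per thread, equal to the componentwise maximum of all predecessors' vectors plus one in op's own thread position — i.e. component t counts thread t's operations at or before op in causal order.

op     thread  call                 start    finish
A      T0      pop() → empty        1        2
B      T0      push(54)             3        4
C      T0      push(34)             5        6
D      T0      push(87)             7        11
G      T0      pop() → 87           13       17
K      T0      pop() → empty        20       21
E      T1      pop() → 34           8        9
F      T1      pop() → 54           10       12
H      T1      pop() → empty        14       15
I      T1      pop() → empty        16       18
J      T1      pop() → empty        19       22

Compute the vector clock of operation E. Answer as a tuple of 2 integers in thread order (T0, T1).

(3, 1)

no predecessors for A (invoked 1): T0 increments from zero → (1, 0)
from VC(A)=(1, 0), B (invoked 3) maxes components and bumps T0 → (2, 0)
from VC(B)=(2, 0), C (invoked 5) maxes components and bumps T0 → (3, 0)
from VC(C)=(3, 0), E (invoked 8) maxes components and bumps T1 → (3, 1)
from VC(C)=(3, 0), D (invoked 7) maxes components and bumps T0 → (4, 0)
from VC(B)=(2, 0), VC(E)=(3, 1), F (invoked 10) maxes components and bumps T1 → (3, 2)
from VC(D)=(4, 0), G (invoked 13) maxes components and bumps T0 → (5, 0)
from VC(F)=(3, 2), H (invoked 14) maxes components and bumps T1 → (3, 3)
from VC(G)=(5, 0), K (invoked 20) maxes components and bumps T0 → (6, 0)
from VC(H)=(3, 3), I (invoked 16) maxes components and bumps T1 → (3, 4)
from VC(I)=(3, 4), J (invoked 19) maxes components and bumps T1 → (3, 5)
target: VC(E) = (3, 1)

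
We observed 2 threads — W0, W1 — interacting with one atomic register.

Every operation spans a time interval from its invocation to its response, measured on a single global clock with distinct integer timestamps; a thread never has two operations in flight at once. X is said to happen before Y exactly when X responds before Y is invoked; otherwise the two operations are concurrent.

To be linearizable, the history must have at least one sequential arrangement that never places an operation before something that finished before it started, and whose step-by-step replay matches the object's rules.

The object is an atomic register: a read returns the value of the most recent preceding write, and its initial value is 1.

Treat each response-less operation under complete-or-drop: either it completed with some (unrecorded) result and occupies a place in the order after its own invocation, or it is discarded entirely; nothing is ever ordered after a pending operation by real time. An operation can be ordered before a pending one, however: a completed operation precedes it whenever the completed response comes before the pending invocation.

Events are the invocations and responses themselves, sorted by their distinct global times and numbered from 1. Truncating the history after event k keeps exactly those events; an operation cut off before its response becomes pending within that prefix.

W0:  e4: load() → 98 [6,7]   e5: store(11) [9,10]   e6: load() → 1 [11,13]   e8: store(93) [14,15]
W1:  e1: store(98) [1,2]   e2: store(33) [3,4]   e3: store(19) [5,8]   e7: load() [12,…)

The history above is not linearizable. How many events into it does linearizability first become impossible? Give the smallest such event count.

7

a valid linearization of events 1..6 exists, for instance e1, e2:
step 1: e1 store(98) — value 98
step 2: e2 store(33) — value 33
include event 7 — e4 responding at 7 — and every candidate order breaks
every completion of the 1 pending operation (e3) was checked; none linearizes
one such order, e1, e2, e4 (pending dropped), breaks at step 3 where e4 load() → 98 is illegal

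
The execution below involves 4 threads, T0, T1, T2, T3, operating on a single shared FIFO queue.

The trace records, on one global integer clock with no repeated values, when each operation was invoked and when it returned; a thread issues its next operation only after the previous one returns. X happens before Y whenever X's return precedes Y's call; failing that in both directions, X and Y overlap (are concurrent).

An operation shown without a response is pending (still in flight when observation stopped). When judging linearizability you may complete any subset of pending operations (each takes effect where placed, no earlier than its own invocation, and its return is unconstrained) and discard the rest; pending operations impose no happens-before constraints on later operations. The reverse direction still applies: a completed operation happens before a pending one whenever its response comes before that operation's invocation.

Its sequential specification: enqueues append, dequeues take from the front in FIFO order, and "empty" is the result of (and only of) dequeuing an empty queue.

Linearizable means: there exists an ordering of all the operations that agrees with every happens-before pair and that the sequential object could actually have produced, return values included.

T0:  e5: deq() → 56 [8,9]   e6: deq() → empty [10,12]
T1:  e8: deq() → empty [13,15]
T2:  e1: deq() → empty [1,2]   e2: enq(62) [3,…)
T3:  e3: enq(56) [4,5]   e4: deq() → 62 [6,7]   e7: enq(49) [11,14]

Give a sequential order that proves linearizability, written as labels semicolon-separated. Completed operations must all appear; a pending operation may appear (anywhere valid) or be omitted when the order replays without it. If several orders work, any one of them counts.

e1; e2; e3; e4; e5; e6; e8; e7

1. e1 deq() → empty, leaving queue <>
2. e2 enq(62) (pending, included), leaving queue <62>
3. e3 enq(56), leaving queue <62,56>
4. e4 deq() → 62, leaving queue <56>
5. e5 deq() → 56, leaving queue <>
6. e6 deq() → empty, leaving queue <>
7. e8 deq() → empty, leaving queue <>
8. e7 enq(49), leaving queue <49>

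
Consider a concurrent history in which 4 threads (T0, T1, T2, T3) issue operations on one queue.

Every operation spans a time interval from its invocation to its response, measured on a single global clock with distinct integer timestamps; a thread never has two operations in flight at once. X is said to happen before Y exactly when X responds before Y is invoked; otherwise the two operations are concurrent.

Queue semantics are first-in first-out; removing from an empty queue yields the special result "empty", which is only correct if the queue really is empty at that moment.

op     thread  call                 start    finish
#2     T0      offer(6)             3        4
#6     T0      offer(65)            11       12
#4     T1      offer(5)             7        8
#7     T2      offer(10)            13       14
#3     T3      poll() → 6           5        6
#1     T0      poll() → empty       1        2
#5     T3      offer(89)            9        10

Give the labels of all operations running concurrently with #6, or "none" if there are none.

none

#6 spans [11,12]: anything still running between times 11 and 12 counts as concurrent
#1 [1,2]: before
#2 [3,4]: before
#3 [5,6]: before
#4 [7,8]: before
#5 [9,10]: before
#7 [13,14]: after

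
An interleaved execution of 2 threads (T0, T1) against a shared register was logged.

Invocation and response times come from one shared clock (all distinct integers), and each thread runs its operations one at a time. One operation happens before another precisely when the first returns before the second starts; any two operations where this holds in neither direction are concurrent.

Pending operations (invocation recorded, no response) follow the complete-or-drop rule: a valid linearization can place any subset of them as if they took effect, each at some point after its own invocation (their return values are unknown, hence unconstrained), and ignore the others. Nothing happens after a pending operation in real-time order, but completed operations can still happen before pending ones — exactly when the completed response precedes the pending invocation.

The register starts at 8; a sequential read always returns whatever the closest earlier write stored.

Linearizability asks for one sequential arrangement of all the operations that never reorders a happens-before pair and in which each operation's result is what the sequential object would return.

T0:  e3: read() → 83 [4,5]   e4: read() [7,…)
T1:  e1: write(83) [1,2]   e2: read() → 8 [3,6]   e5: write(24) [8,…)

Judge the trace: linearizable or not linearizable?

already the first 6 events (up to e2's response at time 6) admit no linearization; the first 5 still do
every one of the 2 real-time-consistent orders over 3 completed register ops fails the sequential spec
take e1, e2, e3: step 2 already fails, because e2 read() → 8 cannot occur there
take e1, e3, e2: step 3 already fails, because e2 read() → 8 cannot occur there

not linearizable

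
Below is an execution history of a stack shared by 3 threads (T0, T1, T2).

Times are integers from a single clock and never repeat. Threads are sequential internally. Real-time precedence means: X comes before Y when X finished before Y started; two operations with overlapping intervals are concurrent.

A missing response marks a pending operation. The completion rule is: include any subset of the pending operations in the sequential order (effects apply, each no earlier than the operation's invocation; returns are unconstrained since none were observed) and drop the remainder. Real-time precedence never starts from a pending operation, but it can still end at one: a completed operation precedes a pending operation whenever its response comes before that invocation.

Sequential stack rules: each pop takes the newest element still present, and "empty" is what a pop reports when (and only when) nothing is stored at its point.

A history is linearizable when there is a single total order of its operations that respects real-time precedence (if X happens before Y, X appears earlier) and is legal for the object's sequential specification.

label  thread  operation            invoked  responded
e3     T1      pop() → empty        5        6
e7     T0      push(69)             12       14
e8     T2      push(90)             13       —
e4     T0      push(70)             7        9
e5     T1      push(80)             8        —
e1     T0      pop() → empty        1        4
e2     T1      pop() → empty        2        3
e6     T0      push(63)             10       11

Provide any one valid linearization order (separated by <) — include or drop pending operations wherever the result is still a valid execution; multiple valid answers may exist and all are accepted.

e1 < e2 < e3 < e4 < e5 < e6 < e7

1. e1 pop() → empty, leaving stack <>
2. e2 pop() → empty, leaving stack <>
3. e3 pop() → empty, leaving stack <>
4. e4 push(70), leaving stack <70>
5. e5 push(80) (pending, included), leaving stack <70,80>
6. e6 push(63), leaving stack <70,80,63>
7. e7 push(69), leaving stack <70,80,63,69>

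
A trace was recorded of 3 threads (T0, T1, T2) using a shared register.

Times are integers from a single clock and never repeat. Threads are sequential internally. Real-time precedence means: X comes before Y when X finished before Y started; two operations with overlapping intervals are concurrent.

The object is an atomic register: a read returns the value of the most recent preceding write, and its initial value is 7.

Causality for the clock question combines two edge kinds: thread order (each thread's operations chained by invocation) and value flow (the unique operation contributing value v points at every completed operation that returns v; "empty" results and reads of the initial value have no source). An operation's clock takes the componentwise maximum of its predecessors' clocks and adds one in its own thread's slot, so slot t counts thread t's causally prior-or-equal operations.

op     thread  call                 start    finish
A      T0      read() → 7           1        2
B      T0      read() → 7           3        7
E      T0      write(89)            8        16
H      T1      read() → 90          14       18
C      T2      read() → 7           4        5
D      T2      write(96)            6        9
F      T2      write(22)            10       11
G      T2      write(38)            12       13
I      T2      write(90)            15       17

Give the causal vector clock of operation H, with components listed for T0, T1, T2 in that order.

(0, 1, 5)

root op C, invoked 4: fresh clock plus T2's own tick → (0, 0, 1)
root op A, invoked 1: fresh clock plus T0's own tick → (1, 0, 0)
D, invoked 6, takes VC(C)=(0, 0, 1) under max, adds 1 for T2 → (0, 0, 2)
B, invoked 3, takes VC(A)=(1, 0, 0) under max, adds 1 for T0 → (2, 0, 0)
F, invoked 10, takes VC(D)=(0, 0, 2) under max, adds 1 for T2 → (0, 0, 3)
E, invoked 8, takes VC(B)=(2, 0, 0) under max, adds 1 for T0 → (3, 0, 0)
G, invoked 12, takes VC(F)=(0, 0, 3) under max, adds 1 for T2 → (0, 0, 4)
I, invoked 15, takes VC(G)=(0, 0, 4) under max, adds 1 for T2 → (0, 0, 5)
H, invoked 14, takes VC(I)=(0, 0, 5) under max, adds 1 for T1 → (0, 1, 5)
target: VC(H) = (0, 1, 5)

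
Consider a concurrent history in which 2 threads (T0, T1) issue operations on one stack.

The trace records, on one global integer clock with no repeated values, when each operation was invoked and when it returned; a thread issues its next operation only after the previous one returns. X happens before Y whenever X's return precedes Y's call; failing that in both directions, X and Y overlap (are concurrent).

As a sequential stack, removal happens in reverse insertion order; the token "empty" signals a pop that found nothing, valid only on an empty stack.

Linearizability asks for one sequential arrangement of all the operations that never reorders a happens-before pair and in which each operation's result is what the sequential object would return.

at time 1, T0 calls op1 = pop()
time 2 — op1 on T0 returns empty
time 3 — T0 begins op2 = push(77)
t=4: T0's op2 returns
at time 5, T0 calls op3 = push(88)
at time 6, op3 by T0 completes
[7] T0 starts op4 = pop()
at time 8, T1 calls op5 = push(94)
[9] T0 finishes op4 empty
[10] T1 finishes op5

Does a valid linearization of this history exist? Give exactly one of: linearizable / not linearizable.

prefix check: 1..8 passes, 1..9 fails once op4's time-9 response joins
one real-time candidate order over the 4 completed operations — the stack replay rejects it
every completion of the 1 pending operation (op5) was checked; none linearizes
one such order, op1, op2, op3, op4 (pending dropped), breaks at step 4 where op4 pop() → empty is illegal

not linearizable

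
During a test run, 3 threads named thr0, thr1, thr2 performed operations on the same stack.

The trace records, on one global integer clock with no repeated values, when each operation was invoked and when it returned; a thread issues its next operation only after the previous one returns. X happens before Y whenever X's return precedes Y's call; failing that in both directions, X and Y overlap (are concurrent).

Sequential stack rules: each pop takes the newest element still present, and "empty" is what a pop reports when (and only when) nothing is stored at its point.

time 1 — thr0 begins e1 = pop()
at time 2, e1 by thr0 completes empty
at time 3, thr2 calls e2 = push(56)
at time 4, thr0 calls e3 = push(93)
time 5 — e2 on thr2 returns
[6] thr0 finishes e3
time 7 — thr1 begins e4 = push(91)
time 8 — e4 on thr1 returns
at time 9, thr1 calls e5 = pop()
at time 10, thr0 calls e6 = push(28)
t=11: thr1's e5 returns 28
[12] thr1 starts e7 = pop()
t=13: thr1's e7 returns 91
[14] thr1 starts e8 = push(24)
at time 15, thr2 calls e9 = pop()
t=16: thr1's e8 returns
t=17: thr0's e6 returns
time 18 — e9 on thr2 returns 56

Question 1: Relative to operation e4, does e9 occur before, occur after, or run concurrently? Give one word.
after

e9 spans [15,18], e4 spans [7,8]
resp(e4)=8 < inv(e9)=15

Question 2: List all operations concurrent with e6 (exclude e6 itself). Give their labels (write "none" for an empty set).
e5, e7, e8, e9

e6 spans [10,17]; an op avoiding the whole window 10..17 is ordered, any other is concurrent
e1 [1,2]: before
e2 [3,5]: before
e3 [4,6]: before
e4 [7,8]: before
e5 [9,11]: concurrent
e7 [12,13]: concurrent
e8 [14,16]: concurrent
e9 [15,18]: concurrent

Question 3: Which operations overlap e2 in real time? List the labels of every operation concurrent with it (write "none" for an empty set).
e3

e2 runs from 3 to 5; window-overlapping ops are concurrent
e1 [1,2]: before
e3 [4,6]: concurrent
e4 [7,8]: after
e5 [9,11]: after
e6 [10,17]: after
e7 [12,13]: after
e8 [14,16]: after
e9 [15,18]: after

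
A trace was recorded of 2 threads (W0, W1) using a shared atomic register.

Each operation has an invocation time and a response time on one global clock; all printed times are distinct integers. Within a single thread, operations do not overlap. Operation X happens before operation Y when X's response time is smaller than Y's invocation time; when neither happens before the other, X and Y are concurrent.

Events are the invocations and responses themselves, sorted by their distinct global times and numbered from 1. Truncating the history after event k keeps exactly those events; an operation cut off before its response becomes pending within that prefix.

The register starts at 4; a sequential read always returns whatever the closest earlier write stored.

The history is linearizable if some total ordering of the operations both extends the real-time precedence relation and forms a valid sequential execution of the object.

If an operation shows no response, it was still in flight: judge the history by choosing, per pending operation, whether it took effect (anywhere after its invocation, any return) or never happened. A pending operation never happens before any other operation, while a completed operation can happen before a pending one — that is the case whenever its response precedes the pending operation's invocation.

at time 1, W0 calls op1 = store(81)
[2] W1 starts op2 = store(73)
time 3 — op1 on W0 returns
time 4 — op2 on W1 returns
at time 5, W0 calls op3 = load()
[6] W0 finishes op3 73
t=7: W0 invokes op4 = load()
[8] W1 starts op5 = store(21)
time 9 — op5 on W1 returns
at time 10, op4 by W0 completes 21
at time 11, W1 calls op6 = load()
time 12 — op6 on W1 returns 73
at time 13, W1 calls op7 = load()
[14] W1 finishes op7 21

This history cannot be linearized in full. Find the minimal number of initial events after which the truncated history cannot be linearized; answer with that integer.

events 1..11 are linearizable; a witness order is op1, op2, op3, op5, op4:
after step 1 (op1 store(81)): value 81
after step 2 (op2 store(73)): value 73
after step 3 (op3 load() → 73): value 73
after step 4 (op5 store(21)): value 21
after step 5 (op4 load() → 21): value 21
adding event 12 (op6 responds at 12) leaves no legal real-time order
sample order op1, op2, op3, op4, op5, op6 stalls at step 4 — op4 load() → 21 has no legal effect
sample order op1, op2, op3, op5, op4, op6 stalls at step 6 — op6 load() → 73 has no legal effect

12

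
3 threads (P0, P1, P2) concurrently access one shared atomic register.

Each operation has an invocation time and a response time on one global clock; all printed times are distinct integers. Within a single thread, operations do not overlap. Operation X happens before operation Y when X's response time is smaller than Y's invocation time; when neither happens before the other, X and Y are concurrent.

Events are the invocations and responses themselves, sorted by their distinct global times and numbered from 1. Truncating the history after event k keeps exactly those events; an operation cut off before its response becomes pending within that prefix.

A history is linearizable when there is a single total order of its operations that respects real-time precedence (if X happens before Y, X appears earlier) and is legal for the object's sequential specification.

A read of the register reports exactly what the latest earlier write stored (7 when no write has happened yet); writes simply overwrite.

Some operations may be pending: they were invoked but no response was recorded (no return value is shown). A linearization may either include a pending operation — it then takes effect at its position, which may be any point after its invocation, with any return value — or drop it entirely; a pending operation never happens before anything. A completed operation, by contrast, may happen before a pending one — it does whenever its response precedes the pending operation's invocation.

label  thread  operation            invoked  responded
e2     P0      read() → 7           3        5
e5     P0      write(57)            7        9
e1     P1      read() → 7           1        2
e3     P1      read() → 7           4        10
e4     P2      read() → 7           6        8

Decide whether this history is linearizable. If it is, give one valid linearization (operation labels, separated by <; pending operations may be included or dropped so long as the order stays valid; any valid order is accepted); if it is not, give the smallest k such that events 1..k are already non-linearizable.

linearizable — witness: e1 < e2 < e3 < e4 < e5

step 1: e1 read() → 7 — value 7
step 2: e2 read() → 7 — value 7
step 3: e3 read() → 7 — value 7
step 4: e4 read() → 7 — value 7
step 5: e5 write(57) — value 57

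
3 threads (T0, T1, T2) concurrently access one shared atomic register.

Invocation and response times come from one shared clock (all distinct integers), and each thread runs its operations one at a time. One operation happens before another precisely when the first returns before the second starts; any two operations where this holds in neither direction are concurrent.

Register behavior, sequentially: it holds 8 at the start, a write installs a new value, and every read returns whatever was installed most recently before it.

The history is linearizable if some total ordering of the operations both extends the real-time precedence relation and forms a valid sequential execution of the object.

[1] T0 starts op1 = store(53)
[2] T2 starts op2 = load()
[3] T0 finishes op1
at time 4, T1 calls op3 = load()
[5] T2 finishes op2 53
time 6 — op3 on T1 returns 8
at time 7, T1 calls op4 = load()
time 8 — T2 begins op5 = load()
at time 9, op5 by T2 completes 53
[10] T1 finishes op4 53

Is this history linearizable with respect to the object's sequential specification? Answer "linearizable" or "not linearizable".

already the first 6 events (up to op3's response at time 6) admit no linearization; the first 5 still do
3 completed operations, 3 real-time-consistent orders — every atomic register replay fails
for example op1, op2, op3 fails at step 3: op3 load() → 8 is not legal there
for example op1, op3, op2 fails at step 2: op3 load() → 8 is not legal there

not linearizable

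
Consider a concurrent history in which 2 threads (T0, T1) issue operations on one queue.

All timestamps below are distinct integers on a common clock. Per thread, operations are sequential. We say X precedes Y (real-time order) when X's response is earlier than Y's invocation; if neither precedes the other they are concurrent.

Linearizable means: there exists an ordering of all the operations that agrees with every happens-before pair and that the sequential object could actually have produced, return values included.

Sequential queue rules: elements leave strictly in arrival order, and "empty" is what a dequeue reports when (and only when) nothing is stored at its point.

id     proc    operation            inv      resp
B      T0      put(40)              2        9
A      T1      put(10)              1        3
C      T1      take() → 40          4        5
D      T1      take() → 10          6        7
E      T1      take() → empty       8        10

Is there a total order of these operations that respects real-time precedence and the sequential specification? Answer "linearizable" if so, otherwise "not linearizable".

a witness: B, A, C, D, E
step 1: B put(40) — queue <40>
step 2: A put(10) — queue <40,10>
step 3: C take() → 40 — queue <10>
step 4: D take() → 10 — queue <>
step 5: E take() → empty — queue <>

linearizable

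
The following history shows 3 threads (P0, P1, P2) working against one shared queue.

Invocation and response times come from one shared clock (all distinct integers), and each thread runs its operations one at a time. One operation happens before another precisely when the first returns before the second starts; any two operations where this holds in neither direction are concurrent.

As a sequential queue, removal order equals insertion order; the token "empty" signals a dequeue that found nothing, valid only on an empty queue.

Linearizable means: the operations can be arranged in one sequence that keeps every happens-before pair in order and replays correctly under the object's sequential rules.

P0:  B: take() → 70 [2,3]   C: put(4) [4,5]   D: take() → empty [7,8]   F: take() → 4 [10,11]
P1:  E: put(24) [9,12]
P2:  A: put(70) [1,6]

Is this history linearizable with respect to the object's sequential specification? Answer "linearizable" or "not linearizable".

already the first 8 events (up to D's response at time 8) admit no linearization; the first 7 still do
3 orders of the 4 completed queue ops respect real time; none is legal
for example A, B, C, D fails at step 4: D take() → empty is not legal there
for example B, A, C, D fails at step 1: B take() → 70 is not legal there

not linearizable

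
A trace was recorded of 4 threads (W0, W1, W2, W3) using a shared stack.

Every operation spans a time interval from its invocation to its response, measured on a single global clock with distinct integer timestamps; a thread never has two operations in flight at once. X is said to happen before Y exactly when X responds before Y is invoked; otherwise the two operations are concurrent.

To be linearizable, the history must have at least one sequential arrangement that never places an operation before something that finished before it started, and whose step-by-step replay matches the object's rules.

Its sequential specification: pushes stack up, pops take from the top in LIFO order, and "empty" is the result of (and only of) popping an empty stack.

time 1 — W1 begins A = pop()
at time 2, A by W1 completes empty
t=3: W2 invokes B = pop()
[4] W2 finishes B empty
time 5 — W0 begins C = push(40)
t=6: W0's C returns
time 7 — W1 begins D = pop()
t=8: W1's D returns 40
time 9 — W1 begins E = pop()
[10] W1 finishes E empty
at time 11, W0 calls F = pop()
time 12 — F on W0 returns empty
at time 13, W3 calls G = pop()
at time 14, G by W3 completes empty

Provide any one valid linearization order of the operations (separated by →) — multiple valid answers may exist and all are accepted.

A → B → C → D → E → F → G

after step 1 (A pop() → empty): stack <>
after step 2 (B pop() → empty): stack <>
after step 3 (C push(40)): stack <40>
after step 4 (D pop() → 40): stack <>
after step 5 (E pop() → empty): stack <>
after step 6 (F pop() → empty): stack <>
after step 7 (G pop() → empty): stack <>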